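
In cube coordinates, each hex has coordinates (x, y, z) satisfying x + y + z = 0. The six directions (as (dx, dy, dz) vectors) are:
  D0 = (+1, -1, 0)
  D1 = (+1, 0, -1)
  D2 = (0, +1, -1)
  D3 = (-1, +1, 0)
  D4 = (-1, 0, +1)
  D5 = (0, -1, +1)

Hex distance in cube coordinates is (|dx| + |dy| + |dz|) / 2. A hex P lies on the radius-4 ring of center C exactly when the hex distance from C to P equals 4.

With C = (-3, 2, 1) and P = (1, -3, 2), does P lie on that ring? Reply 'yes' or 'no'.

Answer: no

Derivation:
|px - cx| = |1 - (-3)| = 4
|py - cy| = |-3 - 2| = 5
|pz - cz| = |2 - 1| = 1
distance = (4+5+1)/2 = 10/2 = 5
radius = 4; distance != radius -> no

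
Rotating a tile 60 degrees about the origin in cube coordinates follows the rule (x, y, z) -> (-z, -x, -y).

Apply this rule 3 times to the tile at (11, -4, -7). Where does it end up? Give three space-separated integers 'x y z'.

Answer: -11 4 7

Derivation:
Start: (11, -4, -7)
Step 1: (11, -4, -7) -> (-(-7), -(11), -(-4)) = (7, -11, 4)
Step 2: (7, -11, 4) -> (-(4), -(7), -(-11)) = (-4, -7, 11)
Step 3: (-4, -7, 11) -> (-(11), -(-4), -(-7)) = (-11, 4, 7)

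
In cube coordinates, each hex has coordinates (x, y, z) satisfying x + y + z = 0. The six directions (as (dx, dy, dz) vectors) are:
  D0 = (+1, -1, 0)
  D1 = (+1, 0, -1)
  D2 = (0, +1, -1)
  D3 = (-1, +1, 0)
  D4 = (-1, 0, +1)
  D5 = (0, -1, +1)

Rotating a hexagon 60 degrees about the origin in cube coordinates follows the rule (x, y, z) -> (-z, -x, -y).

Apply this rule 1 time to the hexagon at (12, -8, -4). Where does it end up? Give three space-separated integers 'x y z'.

Answer: 4 -12 8

Derivation:
Start: (12, -8, -4)
Step 1: (12, -8, -4) -> (-(-4), -(12), -(-8)) = (4, -12, 8)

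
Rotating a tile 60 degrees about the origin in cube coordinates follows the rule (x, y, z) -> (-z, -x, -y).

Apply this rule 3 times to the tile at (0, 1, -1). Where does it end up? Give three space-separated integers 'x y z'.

Start: (0, 1, -1)
Step 1: (0, 1, -1) -> (-(-1), -(0), -(1)) = (1, 0, -1)
Step 2: (1, 0, -1) -> (-(-1), -(1), -(0)) = (1, -1, 0)
Step 3: (1, -1, 0) -> (-(0), -(1), -(-1)) = (0, -1, 1)

Answer: 0 -1 1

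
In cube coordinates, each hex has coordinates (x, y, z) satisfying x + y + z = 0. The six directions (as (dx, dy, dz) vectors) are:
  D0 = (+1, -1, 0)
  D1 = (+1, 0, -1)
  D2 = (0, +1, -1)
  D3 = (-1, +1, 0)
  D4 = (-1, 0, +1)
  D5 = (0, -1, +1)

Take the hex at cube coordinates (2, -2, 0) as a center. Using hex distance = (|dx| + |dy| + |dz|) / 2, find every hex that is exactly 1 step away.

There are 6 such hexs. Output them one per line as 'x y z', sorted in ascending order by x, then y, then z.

Answer: 1 -2 1
1 -1 0
2 -3 1
2 -1 -1
3 -3 0
3 -2 -1

Derivation:
Walk ring at distance 1 from (2, -2, 0):
Start at center + D4*1 = (1, -2, 1)
  hex 0: (1, -2, 1)
  hex 1: (2, -3, 1)
  hex 2: (3, -3, 0)
  hex 3: (3, -2, -1)
  hex 4: (2, -1, -1)
  hex 5: (1, -1, 0)
Sorted: 6 hexes.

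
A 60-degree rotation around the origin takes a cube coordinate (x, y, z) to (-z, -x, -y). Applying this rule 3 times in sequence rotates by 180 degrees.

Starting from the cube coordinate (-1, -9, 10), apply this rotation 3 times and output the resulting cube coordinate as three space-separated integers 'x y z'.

Start: (-1, -9, 10)
Step 1: (-1, -9, 10) -> (-(10), -(-1), -(-9)) = (-10, 1, 9)
Step 2: (-10, 1, 9) -> (-(9), -(-10), -(1)) = (-9, 10, -1)
Step 3: (-9, 10, -1) -> (-(-1), -(-9), -(10)) = (1, 9, -10)

Answer: 1 9 -10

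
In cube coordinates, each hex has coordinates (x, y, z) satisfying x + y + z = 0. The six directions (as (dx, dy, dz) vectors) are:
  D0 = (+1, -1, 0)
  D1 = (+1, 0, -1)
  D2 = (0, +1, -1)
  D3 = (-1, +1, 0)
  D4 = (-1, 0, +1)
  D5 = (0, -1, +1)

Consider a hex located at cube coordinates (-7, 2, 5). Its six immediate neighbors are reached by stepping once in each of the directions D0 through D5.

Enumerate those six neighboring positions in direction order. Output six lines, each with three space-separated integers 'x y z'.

Center: (-7, 2, 5). Add each direction:
  D0: (-7, 2, 5) + (1, -1, 0) = (-6, 1, 5)
  D1: (-7, 2, 5) + (1, 0, -1) = (-6, 2, 4)
  D2: (-7, 2, 5) + (0, 1, -1) = (-7, 3, 4)
  D3: (-7, 2, 5) + (-1, 1, 0) = (-8, 3, 5)
  D4: (-7, 2, 5) + (-1, 0, 1) = (-8, 2, 6)
  D5: (-7, 2, 5) + (0, -1, 1) = (-7, 1, 6)

Answer: -6 1 5
-6 2 4
-7 3 4
-8 3 5
-8 2 6
-7 1 6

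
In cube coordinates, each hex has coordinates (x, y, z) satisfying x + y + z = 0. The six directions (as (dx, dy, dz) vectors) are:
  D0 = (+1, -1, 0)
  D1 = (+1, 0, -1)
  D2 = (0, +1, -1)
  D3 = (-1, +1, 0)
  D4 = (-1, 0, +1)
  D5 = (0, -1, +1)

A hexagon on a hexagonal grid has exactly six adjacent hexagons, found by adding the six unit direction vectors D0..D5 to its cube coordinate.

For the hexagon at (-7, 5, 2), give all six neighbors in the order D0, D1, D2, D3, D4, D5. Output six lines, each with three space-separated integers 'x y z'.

Answer: -6 4 2
-6 5 1
-7 6 1
-8 6 2
-8 5 3
-7 4 3

Derivation:
Center: (-7, 5, 2). Add each direction:
  D0: (-7, 5, 2) + (1, -1, 0) = (-6, 4, 2)
  D1: (-7, 5, 2) + (1, 0, -1) = (-6, 5, 1)
  D2: (-7, 5, 2) + (0, 1, -1) = (-7, 6, 1)
  D3: (-7, 5, 2) + (-1, 1, 0) = (-8, 6, 2)
  D4: (-7, 5, 2) + (-1, 0, 1) = (-8, 5, 3)
  D5: (-7, 5, 2) + (0, -1, 1) = (-7, 4, 3)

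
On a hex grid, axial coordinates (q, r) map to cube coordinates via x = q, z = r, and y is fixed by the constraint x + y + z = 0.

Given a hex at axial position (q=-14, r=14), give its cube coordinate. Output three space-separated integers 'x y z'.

Answer: -14 0 14

Derivation:
x = q = -14
z = r = 14
y = -x - z = -(-14) - (14) = 0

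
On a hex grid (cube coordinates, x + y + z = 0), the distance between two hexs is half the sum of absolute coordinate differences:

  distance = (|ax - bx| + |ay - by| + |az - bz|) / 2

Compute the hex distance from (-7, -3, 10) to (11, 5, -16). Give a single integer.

Answer: 26

Derivation:
|ax - bx| = |-7 - 11| = 18
|ay - by| = |-3 - 5| = 8
|az - bz| = |10 - (-16)| = 26
distance = (18 + 8 + 26) / 2 = 52 / 2 = 26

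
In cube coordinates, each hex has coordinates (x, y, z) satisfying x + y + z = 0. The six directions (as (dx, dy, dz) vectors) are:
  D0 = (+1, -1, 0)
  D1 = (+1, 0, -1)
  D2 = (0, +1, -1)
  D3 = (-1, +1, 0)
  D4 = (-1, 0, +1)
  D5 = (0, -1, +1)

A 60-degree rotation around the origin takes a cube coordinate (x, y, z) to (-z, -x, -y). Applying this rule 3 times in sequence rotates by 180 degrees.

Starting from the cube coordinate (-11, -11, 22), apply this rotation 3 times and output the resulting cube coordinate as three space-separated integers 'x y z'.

Start: (-11, -11, 22)
Step 1: (-11, -11, 22) -> (-(22), -(-11), -(-11)) = (-22, 11, 11)
Step 2: (-22, 11, 11) -> (-(11), -(-22), -(11)) = (-11, 22, -11)
Step 3: (-11, 22, -11) -> (-(-11), -(-11), -(22)) = (11, 11, -22)

Answer: 11 11 -22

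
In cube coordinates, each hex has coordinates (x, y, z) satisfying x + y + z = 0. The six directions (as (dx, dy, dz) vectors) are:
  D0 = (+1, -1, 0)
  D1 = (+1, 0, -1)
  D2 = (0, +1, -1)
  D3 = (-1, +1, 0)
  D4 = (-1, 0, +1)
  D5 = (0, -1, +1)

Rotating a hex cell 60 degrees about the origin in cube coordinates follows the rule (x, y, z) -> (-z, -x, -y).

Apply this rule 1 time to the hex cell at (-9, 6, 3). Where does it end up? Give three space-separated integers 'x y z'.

Answer: -3 9 -6

Derivation:
Start: (-9, 6, 3)
Step 1: (-9, 6, 3) -> (-(3), -(-9), -(6)) = (-3, 9, -6)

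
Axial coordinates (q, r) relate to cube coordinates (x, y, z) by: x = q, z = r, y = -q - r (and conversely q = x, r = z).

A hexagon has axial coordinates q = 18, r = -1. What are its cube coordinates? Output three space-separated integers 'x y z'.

x = q = 18
z = r = -1
y = -x - z = -(18) - (-1) = -17

Answer: 18 -17 -1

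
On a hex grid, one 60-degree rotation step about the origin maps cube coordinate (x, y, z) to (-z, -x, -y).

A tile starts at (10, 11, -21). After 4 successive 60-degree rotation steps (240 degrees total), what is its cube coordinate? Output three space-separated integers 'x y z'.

Answer: -21 10 11

Derivation:
Start: (10, 11, -21)
Step 1: (10, 11, -21) -> (-(-21), -(10), -(11)) = (21, -10, -11)
Step 2: (21, -10, -11) -> (-(-11), -(21), -(-10)) = (11, -21, 10)
Step 3: (11, -21, 10) -> (-(10), -(11), -(-21)) = (-10, -11, 21)
Step 4: (-10, -11, 21) -> (-(21), -(-10), -(-11)) = (-21, 10, 11)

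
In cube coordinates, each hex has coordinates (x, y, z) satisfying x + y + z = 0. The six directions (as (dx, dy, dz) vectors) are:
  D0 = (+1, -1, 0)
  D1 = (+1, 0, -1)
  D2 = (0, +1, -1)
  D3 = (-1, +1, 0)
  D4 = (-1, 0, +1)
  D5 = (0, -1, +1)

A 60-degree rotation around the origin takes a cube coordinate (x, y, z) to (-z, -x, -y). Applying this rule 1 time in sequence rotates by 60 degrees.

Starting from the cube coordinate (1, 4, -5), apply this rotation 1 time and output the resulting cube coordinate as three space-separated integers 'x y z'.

Answer: 5 -1 -4

Derivation:
Start: (1, 4, -5)
Step 1: (1, 4, -5) -> (-(-5), -(1), -(4)) = (5, -1, -4)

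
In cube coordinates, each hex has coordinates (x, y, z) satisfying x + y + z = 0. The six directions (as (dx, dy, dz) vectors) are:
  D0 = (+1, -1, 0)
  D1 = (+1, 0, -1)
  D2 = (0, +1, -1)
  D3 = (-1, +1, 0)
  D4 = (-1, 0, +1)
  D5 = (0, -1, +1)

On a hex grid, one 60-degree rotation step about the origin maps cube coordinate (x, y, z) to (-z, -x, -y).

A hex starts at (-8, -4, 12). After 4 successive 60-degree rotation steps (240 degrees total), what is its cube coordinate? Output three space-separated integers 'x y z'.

Start: (-8, -4, 12)
Step 1: (-8, -4, 12) -> (-(12), -(-8), -(-4)) = (-12, 8, 4)
Step 2: (-12, 8, 4) -> (-(4), -(-12), -(8)) = (-4, 12, -8)
Step 3: (-4, 12, -8) -> (-(-8), -(-4), -(12)) = (8, 4, -12)
Step 4: (8, 4, -12) -> (-(-12), -(8), -(4)) = (12, -8, -4)

Answer: 12 -8 -4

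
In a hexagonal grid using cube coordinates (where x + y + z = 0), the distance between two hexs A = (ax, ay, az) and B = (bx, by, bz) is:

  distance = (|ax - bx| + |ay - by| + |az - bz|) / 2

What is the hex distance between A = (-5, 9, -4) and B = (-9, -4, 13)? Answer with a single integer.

|ax - bx| = |-5 - (-9)| = 4
|ay - by| = |9 - (-4)| = 13
|az - bz| = |-4 - 13| = 17
distance = (4 + 13 + 17) / 2 = 34 / 2 = 17

Answer: 17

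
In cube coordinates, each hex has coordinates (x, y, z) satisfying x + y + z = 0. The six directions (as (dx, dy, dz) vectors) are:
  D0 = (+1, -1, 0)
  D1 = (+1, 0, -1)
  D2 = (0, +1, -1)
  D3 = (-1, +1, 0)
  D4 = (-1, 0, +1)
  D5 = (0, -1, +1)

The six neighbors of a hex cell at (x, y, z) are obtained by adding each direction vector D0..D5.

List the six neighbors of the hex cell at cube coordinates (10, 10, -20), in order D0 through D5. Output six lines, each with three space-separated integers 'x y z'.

Answer: 11 9 -20
11 10 -21
10 11 -21
9 11 -20
9 10 -19
10 9 -19

Derivation:
Center: (10, 10, -20). Add each direction:
  D0: (10, 10, -20) + (1, -1, 0) = (11, 9, -20)
  D1: (10, 10, -20) + (1, 0, -1) = (11, 10, -21)
  D2: (10, 10, -20) + (0, 1, -1) = (10, 11, -21)
  D3: (10, 10, -20) + (-1, 1, 0) = (9, 11, -20)
  D4: (10, 10, -20) + (-1, 0, 1) = (9, 10, -19)
  D5: (10, 10, -20) + (0, -1, 1) = (10, 9, -19)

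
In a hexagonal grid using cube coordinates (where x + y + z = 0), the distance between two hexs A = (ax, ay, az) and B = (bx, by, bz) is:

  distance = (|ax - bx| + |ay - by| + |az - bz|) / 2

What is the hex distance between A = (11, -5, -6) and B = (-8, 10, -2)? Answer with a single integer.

Answer: 19

Derivation:
|ax - bx| = |11 - (-8)| = 19
|ay - by| = |-5 - 10| = 15
|az - bz| = |-6 - (-2)| = 4
distance = (19 + 15 + 4) / 2 = 38 / 2 = 19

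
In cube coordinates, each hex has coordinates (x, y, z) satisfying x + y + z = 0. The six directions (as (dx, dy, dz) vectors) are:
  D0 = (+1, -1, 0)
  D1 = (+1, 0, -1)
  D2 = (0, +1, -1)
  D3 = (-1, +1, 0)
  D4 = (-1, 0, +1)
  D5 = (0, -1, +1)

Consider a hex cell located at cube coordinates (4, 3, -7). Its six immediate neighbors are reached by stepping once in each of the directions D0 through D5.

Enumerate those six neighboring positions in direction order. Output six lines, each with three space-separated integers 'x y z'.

Answer: 5 2 -7
5 3 -8
4 4 -8
3 4 -7
3 3 -6
4 2 -6

Derivation:
Center: (4, 3, -7). Add each direction:
  D0: (4, 3, -7) + (1, -1, 0) = (5, 2, -7)
  D1: (4, 3, -7) + (1, 0, -1) = (5, 3, -8)
  D2: (4, 3, -7) + (0, 1, -1) = (4, 4, -8)
  D3: (4, 3, -7) + (-1, 1, 0) = (3, 4, -7)
  D4: (4, 3, -7) + (-1, 0, 1) = (3, 3, -6)
  D5: (4, 3, -7) + (0, -1, 1) = (4, 2, -6)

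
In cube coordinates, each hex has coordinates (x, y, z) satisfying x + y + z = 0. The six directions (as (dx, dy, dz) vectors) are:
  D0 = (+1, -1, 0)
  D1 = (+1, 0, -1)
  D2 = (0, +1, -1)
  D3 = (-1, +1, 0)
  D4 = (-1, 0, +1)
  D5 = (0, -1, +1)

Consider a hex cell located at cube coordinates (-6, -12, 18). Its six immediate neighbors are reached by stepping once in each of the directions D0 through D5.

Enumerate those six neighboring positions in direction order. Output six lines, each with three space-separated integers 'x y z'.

Answer: -5 -13 18
-5 -12 17
-6 -11 17
-7 -11 18
-7 -12 19
-6 -13 19

Derivation:
Center: (-6, -12, 18). Add each direction:
  D0: (-6, -12, 18) + (1, -1, 0) = (-5, -13, 18)
  D1: (-6, -12, 18) + (1, 0, -1) = (-5, -12, 17)
  D2: (-6, -12, 18) + (0, 1, -1) = (-6, -11, 17)
  D3: (-6, -12, 18) + (-1, 1, 0) = (-7, -11, 18)
  D4: (-6, -12, 18) + (-1, 0, 1) = (-7, -12, 19)
  D5: (-6, -12, 18) + (0, -1, 1) = (-6, -13, 19)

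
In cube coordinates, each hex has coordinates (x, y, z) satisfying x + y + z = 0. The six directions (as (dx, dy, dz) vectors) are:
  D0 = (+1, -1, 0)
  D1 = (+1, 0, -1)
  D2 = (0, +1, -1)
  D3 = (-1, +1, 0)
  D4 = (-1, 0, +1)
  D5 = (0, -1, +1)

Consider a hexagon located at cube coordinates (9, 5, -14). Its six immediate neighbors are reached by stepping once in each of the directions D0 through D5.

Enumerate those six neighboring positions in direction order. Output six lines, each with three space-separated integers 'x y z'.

Answer: 10 4 -14
10 5 -15
9 6 -15
8 6 -14
8 5 -13
9 4 -13

Derivation:
Center: (9, 5, -14). Add each direction:
  D0: (9, 5, -14) + (1, -1, 0) = (10, 4, -14)
  D1: (9, 5, -14) + (1, 0, -1) = (10, 5, -15)
  D2: (9, 5, -14) + (0, 1, -1) = (9, 6, -15)
  D3: (9, 5, -14) + (-1, 1, 0) = (8, 6, -14)
  D4: (9, 5, -14) + (-1, 0, 1) = (8, 5, -13)
  D5: (9, 5, -14) + (0, -1, 1) = (9, 4, -13)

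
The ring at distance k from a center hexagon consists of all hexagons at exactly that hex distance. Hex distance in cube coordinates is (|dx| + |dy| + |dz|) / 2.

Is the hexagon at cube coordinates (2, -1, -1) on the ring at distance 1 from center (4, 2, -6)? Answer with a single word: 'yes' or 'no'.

Answer: no

Derivation:
|px - cx| = |2 - 4| = 2
|py - cy| = |-1 - 2| = 3
|pz - cz| = |-1 - (-6)| = 5
distance = (2+3+5)/2 = 10/2 = 5
radius = 1; distance != radius -> no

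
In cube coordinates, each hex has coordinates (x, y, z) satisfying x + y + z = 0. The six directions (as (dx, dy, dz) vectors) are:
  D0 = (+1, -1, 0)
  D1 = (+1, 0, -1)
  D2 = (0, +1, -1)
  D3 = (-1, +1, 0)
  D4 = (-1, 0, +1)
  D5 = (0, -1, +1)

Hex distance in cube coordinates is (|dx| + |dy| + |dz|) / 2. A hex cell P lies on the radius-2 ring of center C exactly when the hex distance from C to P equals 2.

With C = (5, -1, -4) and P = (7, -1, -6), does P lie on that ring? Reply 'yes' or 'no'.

Answer: yes

Derivation:
|px - cx| = |7 - 5| = 2
|py - cy| = |-1 - (-1)| = 0
|pz - cz| = |-6 - (-4)| = 2
distance = (2+0+2)/2 = 4/2 = 2
radius = 2; distance == radius -> yes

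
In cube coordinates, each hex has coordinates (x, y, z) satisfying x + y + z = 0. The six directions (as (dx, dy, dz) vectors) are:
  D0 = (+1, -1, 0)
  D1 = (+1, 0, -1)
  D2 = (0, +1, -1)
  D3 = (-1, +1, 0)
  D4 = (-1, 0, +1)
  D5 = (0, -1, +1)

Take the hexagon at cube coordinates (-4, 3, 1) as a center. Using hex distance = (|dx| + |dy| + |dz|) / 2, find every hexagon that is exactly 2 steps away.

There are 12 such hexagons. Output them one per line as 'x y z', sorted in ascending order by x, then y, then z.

Answer: -6 3 3
-6 4 2
-6 5 1
-5 2 3
-5 5 0
-4 1 3
-4 5 -1
-3 1 2
-3 4 -1
-2 1 1
-2 2 0
-2 3 -1

Derivation:
Walk ring at distance 2 from (-4, 3, 1):
Start at center + D4*2 = (-6, 3, 3)
  hex 0: (-6, 3, 3)
  hex 1: (-5, 2, 3)
  hex 2: (-4, 1, 3)
  hex 3: (-3, 1, 2)
  hex 4: (-2, 1, 1)
  hex 5: (-2, 2, 0)
  hex 6: (-2, 3, -1)
  hex 7: (-3, 4, -1)
  hex 8: (-4, 5, -1)
  hex 9: (-5, 5, 0)
  hex 10: (-6, 5, 1)
  hex 11: (-6, 4, 2)
Sorted: 12 hexes.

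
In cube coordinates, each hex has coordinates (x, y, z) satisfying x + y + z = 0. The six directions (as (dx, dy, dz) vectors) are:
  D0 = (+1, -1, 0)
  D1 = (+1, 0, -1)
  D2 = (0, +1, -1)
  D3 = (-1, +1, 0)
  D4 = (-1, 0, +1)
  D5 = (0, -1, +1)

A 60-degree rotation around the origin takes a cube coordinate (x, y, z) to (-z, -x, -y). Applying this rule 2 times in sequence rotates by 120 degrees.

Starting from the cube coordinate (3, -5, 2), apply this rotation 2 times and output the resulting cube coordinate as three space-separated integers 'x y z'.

Start: (3, -5, 2)
Step 1: (3, -5, 2) -> (-(2), -(3), -(-5)) = (-2, -3, 5)
Step 2: (-2, -3, 5) -> (-(5), -(-2), -(-3)) = (-5, 2, 3)

Answer: -5 2 3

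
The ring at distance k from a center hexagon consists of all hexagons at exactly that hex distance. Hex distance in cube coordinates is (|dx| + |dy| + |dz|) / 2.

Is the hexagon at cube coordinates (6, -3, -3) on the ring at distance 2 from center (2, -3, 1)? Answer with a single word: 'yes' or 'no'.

Answer: no

Derivation:
|px - cx| = |6 - 2| = 4
|py - cy| = |-3 - (-3)| = 0
|pz - cz| = |-3 - 1| = 4
distance = (4+0+4)/2 = 8/2 = 4
radius = 2; distance != radius -> no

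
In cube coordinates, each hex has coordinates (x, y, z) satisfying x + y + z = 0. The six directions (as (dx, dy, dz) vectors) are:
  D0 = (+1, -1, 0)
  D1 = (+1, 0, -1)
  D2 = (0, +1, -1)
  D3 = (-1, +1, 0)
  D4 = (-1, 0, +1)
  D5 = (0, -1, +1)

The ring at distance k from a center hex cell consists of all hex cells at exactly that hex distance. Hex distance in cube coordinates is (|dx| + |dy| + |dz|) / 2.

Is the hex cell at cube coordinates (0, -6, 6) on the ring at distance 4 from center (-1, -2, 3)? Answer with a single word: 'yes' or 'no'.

Answer: yes

Derivation:
|px - cx| = |0 - (-1)| = 1
|py - cy| = |-6 - (-2)| = 4
|pz - cz| = |6 - 3| = 3
distance = (1+4+3)/2 = 8/2 = 4
radius = 4; distance == radius -> yes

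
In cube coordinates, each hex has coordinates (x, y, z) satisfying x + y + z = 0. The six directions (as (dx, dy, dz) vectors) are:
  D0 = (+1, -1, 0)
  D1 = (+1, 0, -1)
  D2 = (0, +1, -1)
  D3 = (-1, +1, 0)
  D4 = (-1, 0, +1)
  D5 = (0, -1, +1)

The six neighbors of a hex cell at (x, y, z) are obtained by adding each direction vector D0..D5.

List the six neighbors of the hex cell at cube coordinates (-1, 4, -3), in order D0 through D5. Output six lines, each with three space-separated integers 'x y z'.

Center: (-1, 4, -3). Add each direction:
  D0: (-1, 4, -3) + (1, -1, 0) = (0, 3, -3)
  D1: (-1, 4, -3) + (1, 0, -1) = (0, 4, -4)
  D2: (-1, 4, -3) + (0, 1, -1) = (-1, 5, -4)
  D3: (-1, 4, -3) + (-1, 1, 0) = (-2, 5, -3)
  D4: (-1, 4, -3) + (-1, 0, 1) = (-2, 4, -2)
  D5: (-1, 4, -3) + (0, -1, 1) = (-1, 3, -2)

Answer: 0 3 -3
0 4 -4
-1 5 -4
-2 5 -3
-2 4 -2
-1 3 -2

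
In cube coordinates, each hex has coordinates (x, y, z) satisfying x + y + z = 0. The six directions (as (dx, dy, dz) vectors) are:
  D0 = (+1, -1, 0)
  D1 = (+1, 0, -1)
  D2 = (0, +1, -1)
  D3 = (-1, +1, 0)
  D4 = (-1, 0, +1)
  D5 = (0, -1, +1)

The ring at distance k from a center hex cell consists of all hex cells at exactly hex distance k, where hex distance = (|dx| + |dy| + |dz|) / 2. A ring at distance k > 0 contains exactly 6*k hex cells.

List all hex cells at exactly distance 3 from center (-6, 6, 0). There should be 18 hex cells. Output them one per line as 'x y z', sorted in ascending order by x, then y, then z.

Answer: -9 6 3
-9 7 2
-9 8 1
-9 9 0
-8 5 3
-8 9 -1
-7 4 3
-7 9 -2
-6 3 3
-6 9 -3
-5 3 2
-5 8 -3
-4 3 1
-4 7 -3
-3 3 0
-3 4 -1
-3 5 -2
-3 6 -3

Derivation:
Walk ring at distance 3 from (-6, 6, 0):
Start at center + D4*3 = (-9, 6, 3)
  hex 0: (-9, 6, 3)
  hex 1: (-8, 5, 3)
  hex 2: (-7, 4, 3)
  hex 3: (-6, 3, 3)
  hex 4: (-5, 3, 2)
  hex 5: (-4, 3, 1)
  hex 6: (-3, 3, 0)
  hex 7: (-3, 4, -1)
  hex 8: (-3, 5, -2)
  hex 9: (-3, 6, -3)
  hex 10: (-4, 7, -3)
  hex 11: (-5, 8, -3)
  hex 12: (-6, 9, -3)
  hex 13: (-7, 9, -2)
  hex 14: (-8, 9, -1)
  hex 15: (-9, 9, 0)
  hex 16: (-9, 8, 1)
  hex 17: (-9, 7, 2)
Sorted: 18 hexes.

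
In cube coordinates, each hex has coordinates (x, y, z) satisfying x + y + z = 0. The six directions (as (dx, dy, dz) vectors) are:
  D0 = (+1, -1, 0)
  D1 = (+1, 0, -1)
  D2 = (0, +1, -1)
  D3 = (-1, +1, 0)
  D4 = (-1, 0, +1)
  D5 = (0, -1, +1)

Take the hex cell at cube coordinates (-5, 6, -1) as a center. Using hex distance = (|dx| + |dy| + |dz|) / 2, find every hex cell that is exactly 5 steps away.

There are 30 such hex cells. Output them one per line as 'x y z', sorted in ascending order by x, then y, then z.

Answer: -10 6 4
-10 7 3
-10 8 2
-10 9 1
-10 10 0
-10 11 -1
-9 5 4
-9 11 -2
-8 4 4
-8 11 -3
-7 3 4
-7 11 -4
-6 2 4
-6 11 -5
-5 1 4
-5 11 -6
-4 1 3
-4 10 -6
-3 1 2
-3 9 -6
-2 1 1
-2 8 -6
-1 1 0
-1 7 -6
0 1 -1
0 2 -2
0 3 -3
0 4 -4
0 5 -5
0 6 -6

Derivation:
Walk ring at distance 5 from (-5, 6, -1):
Start at center + D4*5 = (-10, 6, 4)
  hex 0: (-10, 6, 4)
  hex 1: (-9, 5, 4)
  hex 2: (-8, 4, 4)
  hex 3: (-7, 3, 4)
  hex 4: (-6, 2, 4)
  hex 5: (-5, 1, 4)
  hex 6: (-4, 1, 3)
  hex 7: (-3, 1, 2)
  hex 8: (-2, 1, 1)
  hex 9: (-1, 1, 0)
  hex 10: (0, 1, -1)
  hex 11: (0, 2, -2)
  hex 12: (0, 3, -3)
  hex 13: (0, 4, -4)
  hex 14: (0, 5, -5)
  hex 15: (0, 6, -6)
  hex 16: (-1, 7, -6)
  hex 17: (-2, 8, -6)
  hex 18: (-3, 9, -6)
  hex 19: (-4, 10, -6)
  hex 20: (-5, 11, -6)
  hex 21: (-6, 11, -5)
  hex 22: (-7, 11, -4)
  hex 23: (-8, 11, -3)
  hex 24: (-9, 11, -2)
  hex 25: (-10, 11, -1)
  hex 26: (-10, 10, 0)
  hex 27: (-10, 9, 1)
  hex 28: (-10, 8, 2)
  hex 29: (-10, 7, 3)
Sorted: 30 hexes.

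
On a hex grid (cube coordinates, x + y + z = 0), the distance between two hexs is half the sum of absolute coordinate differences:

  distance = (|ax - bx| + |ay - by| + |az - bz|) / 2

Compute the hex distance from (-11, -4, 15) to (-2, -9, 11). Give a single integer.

|ax - bx| = |-11 - (-2)| = 9
|ay - by| = |-4 - (-9)| = 5
|az - bz| = |15 - 11| = 4
distance = (9 + 5 + 4) / 2 = 18 / 2 = 9

Answer: 9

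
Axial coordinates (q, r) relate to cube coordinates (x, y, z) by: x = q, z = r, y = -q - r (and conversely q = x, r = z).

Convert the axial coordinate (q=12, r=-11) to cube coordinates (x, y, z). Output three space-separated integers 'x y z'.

Answer: 12 -1 -11

Derivation:
x = q = 12
z = r = -11
y = -x - z = -(12) - (-11) = -1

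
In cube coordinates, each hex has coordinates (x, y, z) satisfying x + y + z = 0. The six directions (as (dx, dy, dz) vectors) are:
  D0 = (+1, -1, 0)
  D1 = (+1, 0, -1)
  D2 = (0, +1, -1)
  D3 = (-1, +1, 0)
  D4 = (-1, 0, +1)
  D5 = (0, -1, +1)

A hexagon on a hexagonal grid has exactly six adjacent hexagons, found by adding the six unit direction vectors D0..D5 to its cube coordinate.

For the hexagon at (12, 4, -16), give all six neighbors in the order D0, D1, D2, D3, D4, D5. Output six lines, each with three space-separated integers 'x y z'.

Answer: 13 3 -16
13 4 -17
12 5 -17
11 5 -16
11 4 -15
12 3 -15

Derivation:
Center: (12, 4, -16). Add each direction:
  D0: (12, 4, -16) + (1, -1, 0) = (13, 3, -16)
  D1: (12, 4, -16) + (1, 0, -1) = (13, 4, -17)
  D2: (12, 4, -16) + (0, 1, -1) = (12, 5, -17)
  D3: (12, 4, -16) + (-1, 1, 0) = (11, 5, -16)
  D4: (12, 4, -16) + (-1, 0, 1) = (11, 4, -15)
  D5: (12, 4, -16) + (0, -1, 1) = (12, 3, -15)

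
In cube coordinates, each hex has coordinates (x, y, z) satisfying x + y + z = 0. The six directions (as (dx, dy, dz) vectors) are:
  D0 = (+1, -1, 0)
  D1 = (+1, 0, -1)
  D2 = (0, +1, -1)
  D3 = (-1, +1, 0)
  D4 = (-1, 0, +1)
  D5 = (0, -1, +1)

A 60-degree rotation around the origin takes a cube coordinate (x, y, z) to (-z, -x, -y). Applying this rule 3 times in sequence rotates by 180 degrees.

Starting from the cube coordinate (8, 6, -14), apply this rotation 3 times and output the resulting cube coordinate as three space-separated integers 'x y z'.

Answer: -8 -6 14

Derivation:
Start: (8, 6, -14)
Step 1: (8, 6, -14) -> (-(-14), -(8), -(6)) = (14, -8, -6)
Step 2: (14, -8, -6) -> (-(-6), -(14), -(-8)) = (6, -14, 8)
Step 3: (6, -14, 8) -> (-(8), -(6), -(-14)) = (-8, -6, 14)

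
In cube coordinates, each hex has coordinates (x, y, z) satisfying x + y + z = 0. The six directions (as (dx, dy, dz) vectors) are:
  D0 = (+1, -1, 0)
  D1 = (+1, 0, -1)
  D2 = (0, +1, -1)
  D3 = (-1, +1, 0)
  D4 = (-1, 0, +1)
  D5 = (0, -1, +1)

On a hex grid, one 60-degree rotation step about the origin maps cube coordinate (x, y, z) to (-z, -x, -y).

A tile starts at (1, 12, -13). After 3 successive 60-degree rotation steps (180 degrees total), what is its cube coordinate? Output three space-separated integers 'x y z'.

Answer: -1 -12 13

Derivation:
Start: (1, 12, -13)
Step 1: (1, 12, -13) -> (-(-13), -(1), -(12)) = (13, -1, -12)
Step 2: (13, -1, -12) -> (-(-12), -(13), -(-1)) = (12, -13, 1)
Step 3: (12, -13, 1) -> (-(1), -(12), -(-13)) = (-1, -12, 13)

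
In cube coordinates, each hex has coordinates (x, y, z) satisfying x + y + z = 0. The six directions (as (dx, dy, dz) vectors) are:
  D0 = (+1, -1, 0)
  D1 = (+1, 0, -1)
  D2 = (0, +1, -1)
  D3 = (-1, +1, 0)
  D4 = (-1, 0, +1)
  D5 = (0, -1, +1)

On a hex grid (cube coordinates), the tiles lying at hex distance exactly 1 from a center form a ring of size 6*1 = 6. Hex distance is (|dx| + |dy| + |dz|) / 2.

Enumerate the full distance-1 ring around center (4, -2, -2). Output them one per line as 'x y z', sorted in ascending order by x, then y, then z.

Walk ring at distance 1 from (4, -2, -2):
Start at center + D4*1 = (3, -2, -1)
  hex 0: (3, -2, -1)
  hex 1: (4, -3, -1)
  hex 2: (5, -3, -2)
  hex 3: (5, -2, -3)
  hex 4: (4, -1, -3)
  hex 5: (3, -1, -2)
Sorted: 6 hexes.

Answer: 3 -2 -1
3 -1 -2
4 -3 -1
4 -1 -3
5 -3 -2
5 -2 -3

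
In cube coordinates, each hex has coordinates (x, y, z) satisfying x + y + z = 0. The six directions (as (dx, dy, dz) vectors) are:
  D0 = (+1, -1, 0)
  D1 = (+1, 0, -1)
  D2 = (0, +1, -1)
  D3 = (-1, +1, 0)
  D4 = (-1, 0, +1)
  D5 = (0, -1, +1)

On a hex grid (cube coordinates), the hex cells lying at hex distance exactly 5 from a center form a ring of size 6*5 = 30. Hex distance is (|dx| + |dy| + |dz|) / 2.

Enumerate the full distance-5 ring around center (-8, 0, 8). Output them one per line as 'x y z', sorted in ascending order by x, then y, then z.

Walk ring at distance 5 from (-8, 0, 8):
Start at center + D4*5 = (-13, 0, 13)
  hex 0: (-13, 0, 13)
  hex 1: (-12, -1, 13)
  hex 2: (-11, -2, 13)
  hex 3: (-10, -3, 13)
  hex 4: (-9, -4, 13)
  hex 5: (-8, -5, 13)
  hex 6: (-7, -5, 12)
  hex 7: (-6, -5, 11)
  hex 8: (-5, -5, 10)
  hex 9: (-4, -5, 9)
  hex 10: (-3, -5, 8)
  hex 11: (-3, -4, 7)
  hex 12: (-3, -3, 6)
  hex 13: (-3, -2, 5)
  hex 14: (-3, -1, 4)
  hex 15: (-3, 0, 3)
  hex 16: (-4, 1, 3)
  hex 17: (-5, 2, 3)
  hex 18: (-6, 3, 3)
  hex 19: (-7, 4, 3)
  hex 20: (-8, 5, 3)
  hex 21: (-9, 5, 4)
  hex 22: (-10, 5, 5)
  hex 23: (-11, 5, 6)
  hex 24: (-12, 5, 7)
  hex 25: (-13, 5, 8)
  hex 26: (-13, 4, 9)
  hex 27: (-13, 3, 10)
  hex 28: (-13, 2, 11)
  hex 29: (-13, 1, 12)
Sorted: 30 hexes.

Answer: -13 0 13
-13 1 12
-13 2 11
-13 3 10
-13 4 9
-13 5 8
-12 -1 13
-12 5 7
-11 -2 13
-11 5 6
-10 -3 13
-10 5 5
-9 -4 13
-9 5 4
-8 -5 13
-8 5 3
-7 -5 12
-7 4 3
-6 -5 11
-6 3 3
-5 -5 10
-5 2 3
-4 -5 9
-4 1 3
-3 -5 8
-3 -4 7
-3 -3 6
-3 -2 5
-3 -1 4
-3 0 3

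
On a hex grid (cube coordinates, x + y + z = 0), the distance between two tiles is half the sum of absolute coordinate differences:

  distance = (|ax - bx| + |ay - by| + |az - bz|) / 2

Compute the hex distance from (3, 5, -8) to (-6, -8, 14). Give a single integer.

Answer: 22

Derivation:
|ax - bx| = |3 - (-6)| = 9
|ay - by| = |5 - (-8)| = 13
|az - bz| = |-8 - 14| = 22
distance = (9 + 13 + 22) / 2 = 44 / 2 = 22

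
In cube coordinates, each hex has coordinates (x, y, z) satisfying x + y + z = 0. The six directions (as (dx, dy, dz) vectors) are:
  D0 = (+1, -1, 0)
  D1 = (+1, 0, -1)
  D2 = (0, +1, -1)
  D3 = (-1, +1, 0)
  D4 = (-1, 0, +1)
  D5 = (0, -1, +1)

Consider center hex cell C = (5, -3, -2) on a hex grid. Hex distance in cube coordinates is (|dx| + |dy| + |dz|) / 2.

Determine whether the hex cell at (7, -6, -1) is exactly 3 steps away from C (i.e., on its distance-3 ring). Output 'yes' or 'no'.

Answer: yes

Derivation:
|px - cx| = |7 - 5| = 2
|py - cy| = |-6 - (-3)| = 3
|pz - cz| = |-1 - (-2)| = 1
distance = (2+3+1)/2 = 6/2 = 3
radius = 3; distance == radius -> yes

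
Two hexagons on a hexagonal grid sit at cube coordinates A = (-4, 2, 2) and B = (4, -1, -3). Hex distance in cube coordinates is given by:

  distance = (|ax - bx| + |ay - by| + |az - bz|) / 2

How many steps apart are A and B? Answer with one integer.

|ax - bx| = |-4 - 4| = 8
|ay - by| = |2 - (-1)| = 3
|az - bz| = |2 - (-3)| = 5
distance = (8 + 3 + 5) / 2 = 16 / 2 = 8

Answer: 8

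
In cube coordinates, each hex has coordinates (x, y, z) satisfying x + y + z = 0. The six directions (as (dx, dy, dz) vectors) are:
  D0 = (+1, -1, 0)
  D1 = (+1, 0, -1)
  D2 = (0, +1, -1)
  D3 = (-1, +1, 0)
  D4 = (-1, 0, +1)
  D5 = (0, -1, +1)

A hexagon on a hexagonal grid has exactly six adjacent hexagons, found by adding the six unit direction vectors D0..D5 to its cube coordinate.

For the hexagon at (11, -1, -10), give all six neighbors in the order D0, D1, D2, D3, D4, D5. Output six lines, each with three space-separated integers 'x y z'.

Answer: 12 -2 -10
12 -1 -11
11 0 -11
10 0 -10
10 -1 -9
11 -2 -9

Derivation:
Center: (11, -1, -10). Add each direction:
  D0: (11, -1, -10) + (1, -1, 0) = (12, -2, -10)
  D1: (11, -1, -10) + (1, 0, -1) = (12, -1, -11)
  D2: (11, -1, -10) + (0, 1, -1) = (11, 0, -11)
  D3: (11, -1, -10) + (-1, 1, 0) = (10, 0, -10)
  D4: (11, -1, -10) + (-1, 0, 1) = (10, -1, -9)
  D5: (11, -1, -10) + (0, -1, 1) = (11, -2, -9)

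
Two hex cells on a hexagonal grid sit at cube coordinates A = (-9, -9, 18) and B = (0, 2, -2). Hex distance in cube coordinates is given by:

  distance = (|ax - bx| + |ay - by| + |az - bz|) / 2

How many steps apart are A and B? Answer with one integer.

|ax - bx| = |-9 - 0| = 9
|ay - by| = |-9 - 2| = 11
|az - bz| = |18 - (-2)| = 20
distance = (9 + 11 + 20) / 2 = 40 / 2 = 20

Answer: 20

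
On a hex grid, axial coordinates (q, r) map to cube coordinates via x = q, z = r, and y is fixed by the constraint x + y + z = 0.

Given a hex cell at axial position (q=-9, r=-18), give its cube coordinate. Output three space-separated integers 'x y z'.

Answer: -9 27 -18

Derivation:
x = q = -9
z = r = -18
y = -x - z = -(-9) - (-18) = 27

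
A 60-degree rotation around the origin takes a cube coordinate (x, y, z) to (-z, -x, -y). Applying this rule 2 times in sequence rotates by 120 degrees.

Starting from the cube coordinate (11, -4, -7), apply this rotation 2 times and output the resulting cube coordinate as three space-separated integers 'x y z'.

Answer: -4 -7 11

Derivation:
Start: (11, -4, -7)
Step 1: (11, -4, -7) -> (-(-7), -(11), -(-4)) = (7, -11, 4)
Step 2: (7, -11, 4) -> (-(4), -(7), -(-11)) = (-4, -7, 11)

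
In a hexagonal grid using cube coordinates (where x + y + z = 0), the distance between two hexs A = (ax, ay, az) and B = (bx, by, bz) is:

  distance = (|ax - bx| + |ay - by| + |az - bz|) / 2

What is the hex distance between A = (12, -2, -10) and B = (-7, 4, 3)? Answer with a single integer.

Answer: 19

Derivation:
|ax - bx| = |12 - (-7)| = 19
|ay - by| = |-2 - 4| = 6
|az - bz| = |-10 - 3| = 13
distance = (19 + 6 + 13) / 2 = 38 / 2 = 19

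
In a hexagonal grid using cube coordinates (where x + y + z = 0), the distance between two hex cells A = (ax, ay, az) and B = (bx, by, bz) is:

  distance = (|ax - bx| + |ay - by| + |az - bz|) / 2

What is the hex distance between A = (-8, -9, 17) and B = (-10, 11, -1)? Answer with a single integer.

|ax - bx| = |-8 - (-10)| = 2
|ay - by| = |-9 - 11| = 20
|az - bz| = |17 - (-1)| = 18
distance = (2 + 20 + 18) / 2 = 40 / 2 = 20

Answer: 20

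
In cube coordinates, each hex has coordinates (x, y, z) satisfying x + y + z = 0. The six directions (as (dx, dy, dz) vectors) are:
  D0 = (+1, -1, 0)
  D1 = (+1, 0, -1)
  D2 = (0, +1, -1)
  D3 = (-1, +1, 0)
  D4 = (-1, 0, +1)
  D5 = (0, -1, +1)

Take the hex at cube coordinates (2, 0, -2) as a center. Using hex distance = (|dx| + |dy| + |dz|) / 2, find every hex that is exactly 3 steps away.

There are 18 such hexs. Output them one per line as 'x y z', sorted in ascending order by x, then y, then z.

Walk ring at distance 3 from (2, 0, -2):
Start at center + D4*3 = (-1, 0, 1)
  hex 0: (-1, 0, 1)
  hex 1: (0, -1, 1)
  hex 2: (1, -2, 1)
  hex 3: (2, -3, 1)
  hex 4: (3, -3, 0)
  hex 5: (4, -3, -1)
  hex 6: (5, -3, -2)
  hex 7: (5, -2, -3)
  hex 8: (5, -1, -4)
  hex 9: (5, 0, -5)
  hex 10: (4, 1, -5)
  hex 11: (3, 2, -5)
  hex 12: (2, 3, -5)
  hex 13: (1, 3, -4)
  hex 14: (0, 3, -3)
  hex 15: (-1, 3, -2)
  hex 16: (-1, 2, -1)
  hex 17: (-1, 1, 0)
Sorted: 18 hexes.

Answer: -1 0 1
-1 1 0
-1 2 -1
-1 3 -2
0 -1 1
0 3 -3
1 -2 1
1 3 -4
2 -3 1
2 3 -5
3 -3 0
3 2 -5
4 -3 -1
4 1 -5
5 -3 -2
5 -2 -3
5 -1 -4
5 0 -5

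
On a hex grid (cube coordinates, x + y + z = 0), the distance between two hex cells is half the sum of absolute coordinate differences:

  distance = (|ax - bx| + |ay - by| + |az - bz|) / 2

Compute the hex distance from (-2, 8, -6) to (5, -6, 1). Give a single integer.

|ax - bx| = |-2 - 5| = 7
|ay - by| = |8 - (-6)| = 14
|az - bz| = |-6 - 1| = 7
distance = (7 + 14 + 7) / 2 = 28 / 2 = 14

Answer: 14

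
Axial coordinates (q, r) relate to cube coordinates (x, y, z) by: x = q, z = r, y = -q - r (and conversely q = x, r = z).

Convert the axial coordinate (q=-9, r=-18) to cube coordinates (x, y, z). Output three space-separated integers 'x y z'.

x = q = -9
z = r = -18
y = -x - z = -(-9) - (-18) = 27

Answer: -9 27 -18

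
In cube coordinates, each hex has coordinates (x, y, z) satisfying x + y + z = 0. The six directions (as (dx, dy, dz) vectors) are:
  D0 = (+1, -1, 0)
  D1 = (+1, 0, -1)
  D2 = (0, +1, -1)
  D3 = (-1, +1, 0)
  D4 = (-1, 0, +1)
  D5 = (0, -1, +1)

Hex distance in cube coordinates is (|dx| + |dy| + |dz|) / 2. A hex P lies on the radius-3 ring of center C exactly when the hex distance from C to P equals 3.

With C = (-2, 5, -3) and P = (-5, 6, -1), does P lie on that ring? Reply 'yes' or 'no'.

|px - cx| = |-5 - (-2)| = 3
|py - cy| = |6 - 5| = 1
|pz - cz| = |-1 - (-3)| = 2
distance = (3+1+2)/2 = 6/2 = 3
radius = 3; distance == radius -> yes

Answer: yes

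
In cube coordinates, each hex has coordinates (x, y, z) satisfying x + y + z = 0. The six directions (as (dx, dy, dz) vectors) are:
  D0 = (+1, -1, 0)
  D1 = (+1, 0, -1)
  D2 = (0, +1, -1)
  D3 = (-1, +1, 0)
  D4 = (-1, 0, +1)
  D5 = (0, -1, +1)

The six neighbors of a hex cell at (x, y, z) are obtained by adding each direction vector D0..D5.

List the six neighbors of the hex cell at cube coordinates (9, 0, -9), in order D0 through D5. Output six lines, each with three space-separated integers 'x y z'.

Answer: 10 -1 -9
10 0 -10
9 1 -10
8 1 -9
8 0 -8
9 -1 -8

Derivation:
Center: (9, 0, -9). Add each direction:
  D0: (9, 0, -9) + (1, -1, 0) = (10, -1, -9)
  D1: (9, 0, -9) + (1, 0, -1) = (10, 0, -10)
  D2: (9, 0, -9) + (0, 1, -1) = (9, 1, -10)
  D3: (9, 0, -9) + (-1, 1, 0) = (8, 1, -9)
  D4: (9, 0, -9) + (-1, 0, 1) = (8, 0, -8)
  D5: (9, 0, -9) + (0, -1, 1) = (9, -1, -8)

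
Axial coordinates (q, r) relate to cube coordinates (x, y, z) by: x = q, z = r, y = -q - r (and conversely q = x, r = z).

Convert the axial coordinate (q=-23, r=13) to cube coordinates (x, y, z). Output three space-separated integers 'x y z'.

x = q = -23
z = r = 13
y = -x - z = -(-23) - (13) = 10

Answer: -23 10 13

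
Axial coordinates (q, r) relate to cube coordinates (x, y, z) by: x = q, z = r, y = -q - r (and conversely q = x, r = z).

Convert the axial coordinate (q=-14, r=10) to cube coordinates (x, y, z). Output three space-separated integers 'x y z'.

Answer: -14 4 10

Derivation:
x = q = -14
z = r = 10
y = -x - z = -(-14) - (10) = 4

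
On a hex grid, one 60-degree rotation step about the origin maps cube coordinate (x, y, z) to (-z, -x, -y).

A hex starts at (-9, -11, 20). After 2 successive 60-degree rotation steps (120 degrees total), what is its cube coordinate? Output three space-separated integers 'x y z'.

Answer: -11 20 -9

Derivation:
Start: (-9, -11, 20)
Step 1: (-9, -11, 20) -> (-(20), -(-9), -(-11)) = (-20, 9, 11)
Step 2: (-20, 9, 11) -> (-(11), -(-20), -(9)) = (-11, 20, -9)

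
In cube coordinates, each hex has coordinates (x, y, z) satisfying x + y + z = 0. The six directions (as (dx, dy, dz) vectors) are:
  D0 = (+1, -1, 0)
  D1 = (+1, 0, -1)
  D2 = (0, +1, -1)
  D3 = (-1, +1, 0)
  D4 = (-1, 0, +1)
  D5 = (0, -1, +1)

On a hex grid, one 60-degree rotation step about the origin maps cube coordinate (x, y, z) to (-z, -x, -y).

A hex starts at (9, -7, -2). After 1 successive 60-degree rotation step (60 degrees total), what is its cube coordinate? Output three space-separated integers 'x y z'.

Start: (9, -7, -2)
Step 1: (9, -7, -2) -> (-(-2), -(9), -(-7)) = (2, -9, 7)

Answer: 2 -9 7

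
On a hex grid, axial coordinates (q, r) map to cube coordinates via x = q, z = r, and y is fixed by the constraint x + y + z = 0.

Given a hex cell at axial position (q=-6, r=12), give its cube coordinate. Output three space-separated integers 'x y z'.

Answer: -6 -6 12

Derivation:
x = q = -6
z = r = 12
y = -x - z = -(-6) - (12) = -6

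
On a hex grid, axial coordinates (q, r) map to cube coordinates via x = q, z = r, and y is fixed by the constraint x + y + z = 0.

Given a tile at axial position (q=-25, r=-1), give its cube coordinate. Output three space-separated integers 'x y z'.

Answer: -25 26 -1

Derivation:
x = q = -25
z = r = -1
y = -x - z = -(-25) - (-1) = 26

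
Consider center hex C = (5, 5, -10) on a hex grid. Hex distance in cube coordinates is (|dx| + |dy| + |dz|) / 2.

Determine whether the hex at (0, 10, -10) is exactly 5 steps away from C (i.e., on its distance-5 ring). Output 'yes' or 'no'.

Answer: yes

Derivation:
|px - cx| = |0 - 5| = 5
|py - cy| = |10 - 5| = 5
|pz - cz| = |-10 - (-10)| = 0
distance = (5+5+0)/2 = 10/2 = 5
radius = 5; distance == radius -> yes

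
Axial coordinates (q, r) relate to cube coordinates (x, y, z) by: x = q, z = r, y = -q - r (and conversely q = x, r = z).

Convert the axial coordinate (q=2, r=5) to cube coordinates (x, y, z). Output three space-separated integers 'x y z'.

Answer: 2 -7 5

Derivation:
x = q = 2
z = r = 5
y = -x - z = -(2) - (5) = -7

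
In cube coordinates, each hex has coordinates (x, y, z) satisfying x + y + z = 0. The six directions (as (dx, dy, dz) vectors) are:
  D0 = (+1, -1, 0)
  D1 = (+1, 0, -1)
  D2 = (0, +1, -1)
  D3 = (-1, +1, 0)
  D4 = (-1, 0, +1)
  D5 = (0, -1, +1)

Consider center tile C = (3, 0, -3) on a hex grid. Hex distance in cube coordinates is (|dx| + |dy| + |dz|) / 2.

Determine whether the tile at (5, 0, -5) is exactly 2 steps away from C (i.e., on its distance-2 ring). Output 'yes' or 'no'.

Answer: yes

Derivation:
|px - cx| = |5 - 3| = 2
|py - cy| = |0 - 0| = 0
|pz - cz| = |-5 - (-3)| = 2
distance = (2+0+2)/2 = 4/2 = 2
radius = 2; distance == radius -> yes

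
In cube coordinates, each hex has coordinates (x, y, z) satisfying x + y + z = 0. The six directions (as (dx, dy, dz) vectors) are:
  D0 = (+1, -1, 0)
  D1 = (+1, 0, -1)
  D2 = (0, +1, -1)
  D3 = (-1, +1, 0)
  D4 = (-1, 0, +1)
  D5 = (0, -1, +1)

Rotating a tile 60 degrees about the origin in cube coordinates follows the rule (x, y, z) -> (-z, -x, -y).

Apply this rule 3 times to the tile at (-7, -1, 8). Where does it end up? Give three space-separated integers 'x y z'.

Start: (-7, -1, 8)
Step 1: (-7, -1, 8) -> (-(8), -(-7), -(-1)) = (-8, 7, 1)
Step 2: (-8, 7, 1) -> (-(1), -(-8), -(7)) = (-1, 8, -7)
Step 3: (-1, 8, -7) -> (-(-7), -(-1), -(8)) = (7, 1, -8)

Answer: 7 1 -8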